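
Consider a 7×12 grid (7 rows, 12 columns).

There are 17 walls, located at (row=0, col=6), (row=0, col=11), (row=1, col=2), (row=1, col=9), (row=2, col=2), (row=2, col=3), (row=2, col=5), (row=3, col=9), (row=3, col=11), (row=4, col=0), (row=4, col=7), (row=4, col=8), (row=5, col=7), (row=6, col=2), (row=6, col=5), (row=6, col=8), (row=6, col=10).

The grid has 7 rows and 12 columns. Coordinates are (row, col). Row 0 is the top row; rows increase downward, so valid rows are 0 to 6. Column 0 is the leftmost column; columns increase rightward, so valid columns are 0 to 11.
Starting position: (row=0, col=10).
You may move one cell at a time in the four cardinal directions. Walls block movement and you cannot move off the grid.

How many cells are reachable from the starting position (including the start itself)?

Answer: Reachable cells: 67

Derivation:
BFS flood-fill from (row=0, col=10):
  Distance 0: (row=0, col=10)
  Distance 1: (row=0, col=9), (row=1, col=10)
  Distance 2: (row=0, col=8), (row=1, col=11), (row=2, col=10)
  Distance 3: (row=0, col=7), (row=1, col=8), (row=2, col=9), (row=2, col=11), (row=3, col=10)
  Distance 4: (row=1, col=7), (row=2, col=8), (row=4, col=10)
  Distance 5: (row=1, col=6), (row=2, col=7), (row=3, col=8), (row=4, col=9), (row=4, col=11), (row=5, col=10)
  Distance 6: (row=1, col=5), (row=2, col=6), (row=3, col=7), (row=5, col=9), (row=5, col=11)
  Distance 7: (row=0, col=5), (row=1, col=4), (row=3, col=6), (row=5, col=8), (row=6, col=9), (row=6, col=11)
  Distance 8: (row=0, col=4), (row=1, col=3), (row=2, col=4), (row=3, col=5), (row=4, col=6)
  Distance 9: (row=0, col=3), (row=3, col=4), (row=4, col=5), (row=5, col=6)
  Distance 10: (row=0, col=2), (row=3, col=3), (row=4, col=4), (row=5, col=5), (row=6, col=6)
  Distance 11: (row=0, col=1), (row=3, col=2), (row=4, col=3), (row=5, col=4), (row=6, col=7)
  Distance 12: (row=0, col=0), (row=1, col=1), (row=3, col=1), (row=4, col=2), (row=5, col=3), (row=6, col=4)
  Distance 13: (row=1, col=0), (row=2, col=1), (row=3, col=0), (row=4, col=1), (row=5, col=2), (row=6, col=3)
  Distance 14: (row=2, col=0), (row=5, col=1)
  Distance 15: (row=5, col=0), (row=6, col=1)
  Distance 16: (row=6, col=0)
Total reachable: 67 (grid has 67 open cells total)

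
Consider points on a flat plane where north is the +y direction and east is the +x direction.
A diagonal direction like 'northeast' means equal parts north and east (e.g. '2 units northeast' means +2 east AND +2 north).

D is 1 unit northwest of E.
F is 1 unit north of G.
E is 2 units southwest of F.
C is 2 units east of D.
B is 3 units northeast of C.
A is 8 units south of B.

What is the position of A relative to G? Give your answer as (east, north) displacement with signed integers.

Place G at the origin (east=0, north=0).
  F is 1 unit north of G: delta (east=+0, north=+1); F at (east=0, north=1).
  E is 2 units southwest of F: delta (east=-2, north=-2); E at (east=-2, north=-1).
  D is 1 unit northwest of E: delta (east=-1, north=+1); D at (east=-3, north=0).
  C is 2 units east of D: delta (east=+2, north=+0); C at (east=-1, north=0).
  B is 3 units northeast of C: delta (east=+3, north=+3); B at (east=2, north=3).
  A is 8 units south of B: delta (east=+0, north=-8); A at (east=2, north=-5).
Therefore A relative to G: (east=2, north=-5).

Answer: A is at (east=2, north=-5) relative to G.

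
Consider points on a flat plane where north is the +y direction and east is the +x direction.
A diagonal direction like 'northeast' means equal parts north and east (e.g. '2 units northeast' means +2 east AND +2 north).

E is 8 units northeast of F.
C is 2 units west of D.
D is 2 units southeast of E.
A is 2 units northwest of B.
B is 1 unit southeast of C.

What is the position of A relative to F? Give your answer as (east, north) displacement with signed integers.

Answer: A is at (east=7, north=7) relative to F.

Derivation:
Place F at the origin (east=0, north=0).
  E is 8 units northeast of F: delta (east=+8, north=+8); E at (east=8, north=8).
  D is 2 units southeast of E: delta (east=+2, north=-2); D at (east=10, north=6).
  C is 2 units west of D: delta (east=-2, north=+0); C at (east=8, north=6).
  B is 1 unit southeast of C: delta (east=+1, north=-1); B at (east=9, north=5).
  A is 2 units northwest of B: delta (east=-2, north=+2); A at (east=7, north=7).
Therefore A relative to F: (east=7, north=7).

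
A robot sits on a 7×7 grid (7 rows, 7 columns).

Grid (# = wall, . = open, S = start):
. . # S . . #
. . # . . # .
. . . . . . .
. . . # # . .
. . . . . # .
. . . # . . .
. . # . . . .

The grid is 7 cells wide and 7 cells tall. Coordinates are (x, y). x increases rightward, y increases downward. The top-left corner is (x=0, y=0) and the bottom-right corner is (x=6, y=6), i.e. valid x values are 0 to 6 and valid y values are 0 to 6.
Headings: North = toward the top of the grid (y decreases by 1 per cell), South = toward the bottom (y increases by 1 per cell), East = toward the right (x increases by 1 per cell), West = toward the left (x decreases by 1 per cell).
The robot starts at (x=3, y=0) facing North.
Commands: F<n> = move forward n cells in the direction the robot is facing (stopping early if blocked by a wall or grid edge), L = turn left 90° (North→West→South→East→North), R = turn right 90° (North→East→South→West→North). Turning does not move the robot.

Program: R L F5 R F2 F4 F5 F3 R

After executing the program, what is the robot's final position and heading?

Start: (x=3, y=0), facing North
  R: turn right, now facing East
  L: turn left, now facing North
  F5: move forward 0/5 (blocked), now at (x=3, y=0)
  R: turn right, now facing East
  F2: move forward 2, now at (x=5, y=0)
  F4: move forward 0/4 (blocked), now at (x=5, y=0)
  F5: move forward 0/5 (blocked), now at (x=5, y=0)
  F3: move forward 0/3 (blocked), now at (x=5, y=0)
  R: turn right, now facing South
Final: (x=5, y=0), facing South

Answer: Final position: (x=5, y=0), facing South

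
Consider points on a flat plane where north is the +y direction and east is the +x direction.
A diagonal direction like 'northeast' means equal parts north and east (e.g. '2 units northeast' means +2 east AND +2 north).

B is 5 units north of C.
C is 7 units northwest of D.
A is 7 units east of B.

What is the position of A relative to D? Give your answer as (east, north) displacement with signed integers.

Answer: A is at (east=0, north=12) relative to D.

Derivation:
Place D at the origin (east=0, north=0).
  C is 7 units northwest of D: delta (east=-7, north=+7); C at (east=-7, north=7).
  B is 5 units north of C: delta (east=+0, north=+5); B at (east=-7, north=12).
  A is 7 units east of B: delta (east=+7, north=+0); A at (east=0, north=12).
Therefore A relative to D: (east=0, north=12).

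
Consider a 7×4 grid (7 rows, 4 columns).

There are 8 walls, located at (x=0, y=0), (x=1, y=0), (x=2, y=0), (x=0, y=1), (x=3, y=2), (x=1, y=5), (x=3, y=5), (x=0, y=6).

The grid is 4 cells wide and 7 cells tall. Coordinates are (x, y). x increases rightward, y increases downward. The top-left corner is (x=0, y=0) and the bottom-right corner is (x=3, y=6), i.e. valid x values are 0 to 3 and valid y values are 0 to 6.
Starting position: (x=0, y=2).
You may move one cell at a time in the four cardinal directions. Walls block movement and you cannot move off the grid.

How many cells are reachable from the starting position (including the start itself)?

BFS flood-fill from (x=0, y=2):
  Distance 0: (x=0, y=2)
  Distance 1: (x=1, y=2), (x=0, y=3)
  Distance 2: (x=1, y=1), (x=2, y=2), (x=1, y=3), (x=0, y=4)
  Distance 3: (x=2, y=1), (x=2, y=3), (x=1, y=4), (x=0, y=5)
  Distance 4: (x=3, y=1), (x=3, y=3), (x=2, y=4)
  Distance 5: (x=3, y=0), (x=3, y=4), (x=2, y=5)
  Distance 6: (x=2, y=6)
  Distance 7: (x=1, y=6), (x=3, y=6)
Total reachable: 20 (grid has 20 open cells total)

Answer: Reachable cells: 20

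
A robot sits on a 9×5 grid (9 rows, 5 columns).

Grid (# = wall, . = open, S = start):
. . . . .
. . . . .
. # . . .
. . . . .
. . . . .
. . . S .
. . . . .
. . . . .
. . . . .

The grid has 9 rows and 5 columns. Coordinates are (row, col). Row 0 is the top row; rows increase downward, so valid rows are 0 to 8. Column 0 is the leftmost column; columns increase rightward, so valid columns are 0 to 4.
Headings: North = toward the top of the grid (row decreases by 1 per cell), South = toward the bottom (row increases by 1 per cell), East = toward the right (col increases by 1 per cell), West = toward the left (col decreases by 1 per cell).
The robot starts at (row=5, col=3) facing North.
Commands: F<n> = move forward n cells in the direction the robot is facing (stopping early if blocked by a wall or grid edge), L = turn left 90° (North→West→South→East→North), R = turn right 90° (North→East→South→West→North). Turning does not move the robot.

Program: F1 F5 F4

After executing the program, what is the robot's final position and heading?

Answer: Final position: (row=0, col=3), facing North

Derivation:
Start: (row=5, col=3), facing North
  F1: move forward 1, now at (row=4, col=3)
  F5: move forward 4/5 (blocked), now at (row=0, col=3)
  F4: move forward 0/4 (blocked), now at (row=0, col=3)
Final: (row=0, col=3), facing North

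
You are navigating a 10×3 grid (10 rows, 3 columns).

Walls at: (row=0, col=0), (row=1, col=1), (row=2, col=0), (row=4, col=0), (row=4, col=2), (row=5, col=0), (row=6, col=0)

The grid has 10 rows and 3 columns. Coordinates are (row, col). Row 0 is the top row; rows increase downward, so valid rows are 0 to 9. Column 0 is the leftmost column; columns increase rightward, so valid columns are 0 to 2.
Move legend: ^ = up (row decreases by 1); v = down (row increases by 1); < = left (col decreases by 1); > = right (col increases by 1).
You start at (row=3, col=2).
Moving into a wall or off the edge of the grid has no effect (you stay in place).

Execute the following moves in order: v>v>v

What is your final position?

Start: (row=3, col=2)
  v (down): blocked, stay at (row=3, col=2)
  > (right): blocked, stay at (row=3, col=2)
  v (down): blocked, stay at (row=3, col=2)
  > (right): blocked, stay at (row=3, col=2)
  v (down): blocked, stay at (row=3, col=2)
Final: (row=3, col=2)

Answer: Final position: (row=3, col=2)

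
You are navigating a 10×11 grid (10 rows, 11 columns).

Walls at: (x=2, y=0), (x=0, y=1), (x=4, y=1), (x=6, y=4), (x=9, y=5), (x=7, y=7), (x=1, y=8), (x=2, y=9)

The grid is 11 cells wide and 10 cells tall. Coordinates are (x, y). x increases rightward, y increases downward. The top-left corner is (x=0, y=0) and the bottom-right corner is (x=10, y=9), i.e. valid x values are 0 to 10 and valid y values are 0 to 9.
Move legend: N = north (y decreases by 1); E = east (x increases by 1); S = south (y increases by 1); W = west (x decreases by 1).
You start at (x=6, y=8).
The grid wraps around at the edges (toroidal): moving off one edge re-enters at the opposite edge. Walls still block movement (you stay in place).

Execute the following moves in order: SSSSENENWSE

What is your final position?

Answer: Final position: (x=8, y=1)

Derivation:
Start: (x=6, y=8)
  S (south): (x=6, y=8) -> (x=6, y=9)
  S (south): (x=6, y=9) -> (x=6, y=0)
  S (south): (x=6, y=0) -> (x=6, y=1)
  S (south): (x=6, y=1) -> (x=6, y=2)
  E (east): (x=6, y=2) -> (x=7, y=2)
  N (north): (x=7, y=2) -> (x=7, y=1)
  E (east): (x=7, y=1) -> (x=8, y=1)
  N (north): (x=8, y=1) -> (x=8, y=0)
  W (west): (x=8, y=0) -> (x=7, y=0)
  S (south): (x=7, y=0) -> (x=7, y=1)
  E (east): (x=7, y=1) -> (x=8, y=1)
Final: (x=8, y=1)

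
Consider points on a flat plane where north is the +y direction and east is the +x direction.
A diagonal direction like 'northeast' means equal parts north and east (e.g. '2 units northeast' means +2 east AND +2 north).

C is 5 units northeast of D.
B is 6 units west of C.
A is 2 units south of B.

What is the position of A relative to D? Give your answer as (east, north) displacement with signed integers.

Place D at the origin (east=0, north=0).
  C is 5 units northeast of D: delta (east=+5, north=+5); C at (east=5, north=5).
  B is 6 units west of C: delta (east=-6, north=+0); B at (east=-1, north=5).
  A is 2 units south of B: delta (east=+0, north=-2); A at (east=-1, north=3).
Therefore A relative to D: (east=-1, north=3).

Answer: A is at (east=-1, north=3) relative to D.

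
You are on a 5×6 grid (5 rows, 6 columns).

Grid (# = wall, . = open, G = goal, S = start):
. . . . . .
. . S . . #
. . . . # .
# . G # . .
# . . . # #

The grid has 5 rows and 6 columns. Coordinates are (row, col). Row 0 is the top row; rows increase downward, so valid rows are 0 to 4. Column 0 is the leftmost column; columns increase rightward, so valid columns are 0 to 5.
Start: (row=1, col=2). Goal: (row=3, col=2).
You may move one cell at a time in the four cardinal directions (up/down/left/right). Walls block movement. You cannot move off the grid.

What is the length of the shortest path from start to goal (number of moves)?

BFS from (row=1, col=2) until reaching (row=3, col=2):
  Distance 0: (row=1, col=2)
  Distance 1: (row=0, col=2), (row=1, col=1), (row=1, col=3), (row=2, col=2)
  Distance 2: (row=0, col=1), (row=0, col=3), (row=1, col=0), (row=1, col=4), (row=2, col=1), (row=2, col=3), (row=3, col=2)  <- goal reached here
One shortest path (2 moves): (row=1, col=2) -> (row=2, col=2) -> (row=3, col=2)

Answer: Shortest path length: 2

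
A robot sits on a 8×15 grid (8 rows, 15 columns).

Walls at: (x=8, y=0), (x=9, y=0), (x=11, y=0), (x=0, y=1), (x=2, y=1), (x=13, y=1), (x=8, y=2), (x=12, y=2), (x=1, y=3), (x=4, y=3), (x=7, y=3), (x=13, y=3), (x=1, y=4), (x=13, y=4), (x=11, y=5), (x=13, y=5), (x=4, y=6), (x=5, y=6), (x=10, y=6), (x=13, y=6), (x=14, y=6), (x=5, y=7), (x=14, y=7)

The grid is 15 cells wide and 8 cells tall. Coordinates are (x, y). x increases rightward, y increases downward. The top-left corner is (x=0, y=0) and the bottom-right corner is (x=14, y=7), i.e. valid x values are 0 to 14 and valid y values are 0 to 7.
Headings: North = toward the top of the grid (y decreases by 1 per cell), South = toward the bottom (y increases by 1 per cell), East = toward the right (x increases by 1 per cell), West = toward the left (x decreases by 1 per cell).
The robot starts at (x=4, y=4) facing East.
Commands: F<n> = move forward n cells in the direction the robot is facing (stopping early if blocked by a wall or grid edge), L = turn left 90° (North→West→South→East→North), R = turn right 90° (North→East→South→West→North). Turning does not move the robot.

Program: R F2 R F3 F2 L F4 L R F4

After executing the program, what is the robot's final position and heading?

Start: (x=4, y=4), facing East
  R: turn right, now facing South
  F2: move forward 1/2 (blocked), now at (x=4, y=5)
  R: turn right, now facing West
  F3: move forward 3, now at (x=1, y=5)
  F2: move forward 1/2 (blocked), now at (x=0, y=5)
  L: turn left, now facing South
  F4: move forward 2/4 (blocked), now at (x=0, y=7)
  L: turn left, now facing East
  R: turn right, now facing South
  F4: move forward 0/4 (blocked), now at (x=0, y=7)
Final: (x=0, y=7), facing South

Answer: Final position: (x=0, y=7), facing South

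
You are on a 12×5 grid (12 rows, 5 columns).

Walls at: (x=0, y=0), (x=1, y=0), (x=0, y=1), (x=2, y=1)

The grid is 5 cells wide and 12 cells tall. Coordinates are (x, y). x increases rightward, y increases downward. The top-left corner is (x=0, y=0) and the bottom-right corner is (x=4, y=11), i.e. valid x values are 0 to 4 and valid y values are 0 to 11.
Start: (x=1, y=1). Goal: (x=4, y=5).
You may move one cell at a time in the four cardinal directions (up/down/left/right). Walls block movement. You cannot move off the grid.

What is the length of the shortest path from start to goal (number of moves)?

Answer: Shortest path length: 7

Derivation:
BFS from (x=1, y=1) until reaching (x=4, y=5):
  Distance 0: (x=1, y=1)
  Distance 1: (x=1, y=2)
  Distance 2: (x=0, y=2), (x=2, y=2), (x=1, y=3)
  Distance 3: (x=3, y=2), (x=0, y=3), (x=2, y=3), (x=1, y=4)
  Distance 4: (x=3, y=1), (x=4, y=2), (x=3, y=3), (x=0, y=4), (x=2, y=4), (x=1, y=5)
  Distance 5: (x=3, y=0), (x=4, y=1), (x=4, y=3), (x=3, y=4), (x=0, y=5), (x=2, y=5), (x=1, y=6)
  Distance 6: (x=2, y=0), (x=4, y=0), (x=4, y=4), (x=3, y=5), (x=0, y=6), (x=2, y=6), (x=1, y=7)
  Distance 7: (x=4, y=5), (x=3, y=6), (x=0, y=7), (x=2, y=7), (x=1, y=8)  <- goal reached here
One shortest path (7 moves): (x=1, y=1) -> (x=1, y=2) -> (x=2, y=2) -> (x=3, y=2) -> (x=4, y=2) -> (x=4, y=3) -> (x=4, y=4) -> (x=4, y=5)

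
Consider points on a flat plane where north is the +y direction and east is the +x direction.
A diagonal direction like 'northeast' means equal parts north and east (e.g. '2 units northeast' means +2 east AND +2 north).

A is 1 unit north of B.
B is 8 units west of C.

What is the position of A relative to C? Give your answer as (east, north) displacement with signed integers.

Place C at the origin (east=0, north=0).
  B is 8 units west of C: delta (east=-8, north=+0); B at (east=-8, north=0).
  A is 1 unit north of B: delta (east=+0, north=+1); A at (east=-8, north=1).
Therefore A relative to C: (east=-8, north=1).

Answer: A is at (east=-8, north=1) relative to C.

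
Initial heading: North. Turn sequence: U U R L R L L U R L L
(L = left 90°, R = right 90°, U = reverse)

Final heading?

Answer: Final heading: North

Derivation:
Start: North
  U (U-turn (180°)) -> South
  U (U-turn (180°)) -> North
  R (right (90° clockwise)) -> East
  L (left (90° counter-clockwise)) -> North
  R (right (90° clockwise)) -> East
  L (left (90° counter-clockwise)) -> North
  L (left (90° counter-clockwise)) -> West
  U (U-turn (180°)) -> East
  R (right (90° clockwise)) -> South
  L (left (90° counter-clockwise)) -> East
  L (left (90° counter-clockwise)) -> North
Final: North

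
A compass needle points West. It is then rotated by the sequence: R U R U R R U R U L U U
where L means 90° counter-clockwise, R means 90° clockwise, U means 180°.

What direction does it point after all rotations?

Answer: Final heading: West

Derivation:
Start: West
  R (right (90° clockwise)) -> North
  U (U-turn (180°)) -> South
  R (right (90° clockwise)) -> West
  U (U-turn (180°)) -> East
  R (right (90° clockwise)) -> South
  R (right (90° clockwise)) -> West
  U (U-turn (180°)) -> East
  R (right (90° clockwise)) -> South
  U (U-turn (180°)) -> North
  L (left (90° counter-clockwise)) -> West
  U (U-turn (180°)) -> East
  U (U-turn (180°)) -> West
Final: West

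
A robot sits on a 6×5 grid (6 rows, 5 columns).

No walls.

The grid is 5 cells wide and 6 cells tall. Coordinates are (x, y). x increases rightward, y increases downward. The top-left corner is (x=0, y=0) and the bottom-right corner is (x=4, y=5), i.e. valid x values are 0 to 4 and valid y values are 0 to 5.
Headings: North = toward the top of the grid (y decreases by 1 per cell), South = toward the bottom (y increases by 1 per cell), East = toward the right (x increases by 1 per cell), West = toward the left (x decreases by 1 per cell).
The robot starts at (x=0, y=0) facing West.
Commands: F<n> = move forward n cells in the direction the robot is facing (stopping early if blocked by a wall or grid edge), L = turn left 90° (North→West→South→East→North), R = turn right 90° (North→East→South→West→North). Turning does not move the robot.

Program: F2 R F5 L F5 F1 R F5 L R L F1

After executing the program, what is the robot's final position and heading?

Answer: Final position: (x=0, y=0), facing West

Derivation:
Start: (x=0, y=0), facing West
  F2: move forward 0/2 (blocked), now at (x=0, y=0)
  R: turn right, now facing North
  F5: move forward 0/5 (blocked), now at (x=0, y=0)
  L: turn left, now facing West
  F5: move forward 0/5 (blocked), now at (x=0, y=0)
  F1: move forward 0/1 (blocked), now at (x=0, y=0)
  R: turn right, now facing North
  F5: move forward 0/5 (blocked), now at (x=0, y=0)
  L: turn left, now facing West
  R: turn right, now facing North
  L: turn left, now facing West
  F1: move forward 0/1 (blocked), now at (x=0, y=0)
Final: (x=0, y=0), facing West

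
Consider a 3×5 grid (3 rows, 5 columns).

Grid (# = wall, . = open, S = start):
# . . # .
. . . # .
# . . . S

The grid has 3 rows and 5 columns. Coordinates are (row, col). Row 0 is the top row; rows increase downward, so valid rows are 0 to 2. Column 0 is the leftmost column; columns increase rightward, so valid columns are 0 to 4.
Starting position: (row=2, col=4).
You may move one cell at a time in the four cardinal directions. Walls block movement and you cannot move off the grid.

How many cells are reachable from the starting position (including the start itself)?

BFS flood-fill from (row=2, col=4):
  Distance 0: (row=2, col=4)
  Distance 1: (row=1, col=4), (row=2, col=3)
  Distance 2: (row=0, col=4), (row=2, col=2)
  Distance 3: (row=1, col=2), (row=2, col=1)
  Distance 4: (row=0, col=2), (row=1, col=1)
  Distance 5: (row=0, col=1), (row=1, col=0)
Total reachable: 11 (grid has 11 open cells total)

Answer: Reachable cells: 11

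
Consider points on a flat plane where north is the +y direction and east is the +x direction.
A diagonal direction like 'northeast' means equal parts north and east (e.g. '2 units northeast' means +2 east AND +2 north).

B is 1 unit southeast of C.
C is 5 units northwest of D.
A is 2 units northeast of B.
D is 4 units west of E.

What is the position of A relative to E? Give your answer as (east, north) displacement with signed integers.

Place E at the origin (east=0, north=0).
  D is 4 units west of E: delta (east=-4, north=+0); D at (east=-4, north=0).
  C is 5 units northwest of D: delta (east=-5, north=+5); C at (east=-9, north=5).
  B is 1 unit southeast of C: delta (east=+1, north=-1); B at (east=-8, north=4).
  A is 2 units northeast of B: delta (east=+2, north=+2); A at (east=-6, north=6).
Therefore A relative to E: (east=-6, north=6).

Answer: A is at (east=-6, north=6) relative to E.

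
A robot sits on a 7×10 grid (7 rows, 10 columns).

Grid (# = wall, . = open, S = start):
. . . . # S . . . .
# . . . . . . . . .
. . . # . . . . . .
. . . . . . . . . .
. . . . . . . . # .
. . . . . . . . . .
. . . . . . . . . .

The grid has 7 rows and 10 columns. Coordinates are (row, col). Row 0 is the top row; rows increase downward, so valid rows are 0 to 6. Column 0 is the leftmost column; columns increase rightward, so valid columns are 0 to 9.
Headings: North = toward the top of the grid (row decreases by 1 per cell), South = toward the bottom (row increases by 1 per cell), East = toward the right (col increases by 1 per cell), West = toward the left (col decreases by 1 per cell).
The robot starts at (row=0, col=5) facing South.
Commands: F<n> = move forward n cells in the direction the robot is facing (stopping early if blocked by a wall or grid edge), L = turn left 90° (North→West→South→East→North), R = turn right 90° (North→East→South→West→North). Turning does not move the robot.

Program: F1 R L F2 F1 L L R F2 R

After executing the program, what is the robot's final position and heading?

Start: (row=0, col=5), facing South
  F1: move forward 1, now at (row=1, col=5)
  R: turn right, now facing West
  L: turn left, now facing South
  F2: move forward 2, now at (row=3, col=5)
  F1: move forward 1, now at (row=4, col=5)
  L: turn left, now facing East
  L: turn left, now facing North
  R: turn right, now facing East
  F2: move forward 2, now at (row=4, col=7)
  R: turn right, now facing South
Final: (row=4, col=7), facing South

Answer: Final position: (row=4, col=7), facing South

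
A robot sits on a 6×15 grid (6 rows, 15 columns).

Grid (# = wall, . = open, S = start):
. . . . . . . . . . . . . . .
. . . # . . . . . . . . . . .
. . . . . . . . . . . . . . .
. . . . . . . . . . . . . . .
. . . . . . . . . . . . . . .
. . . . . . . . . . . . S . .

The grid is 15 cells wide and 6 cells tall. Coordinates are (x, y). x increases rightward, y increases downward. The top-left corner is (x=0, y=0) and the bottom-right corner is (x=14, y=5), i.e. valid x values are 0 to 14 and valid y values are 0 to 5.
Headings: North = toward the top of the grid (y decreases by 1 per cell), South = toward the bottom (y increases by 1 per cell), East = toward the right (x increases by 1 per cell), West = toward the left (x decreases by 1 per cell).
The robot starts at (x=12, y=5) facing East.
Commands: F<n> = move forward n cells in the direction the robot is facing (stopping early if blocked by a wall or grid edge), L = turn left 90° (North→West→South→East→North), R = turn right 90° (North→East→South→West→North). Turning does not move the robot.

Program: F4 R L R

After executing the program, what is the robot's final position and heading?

Answer: Final position: (x=14, y=5), facing South

Derivation:
Start: (x=12, y=5), facing East
  F4: move forward 2/4 (blocked), now at (x=14, y=5)
  R: turn right, now facing South
  L: turn left, now facing East
  R: turn right, now facing South
Final: (x=14, y=5), facing South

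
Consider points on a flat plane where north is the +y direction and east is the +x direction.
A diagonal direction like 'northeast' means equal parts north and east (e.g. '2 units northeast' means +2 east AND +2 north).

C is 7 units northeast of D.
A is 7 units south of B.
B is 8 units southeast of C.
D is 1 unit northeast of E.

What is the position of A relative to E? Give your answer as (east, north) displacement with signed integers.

Answer: A is at (east=16, north=-7) relative to E.

Derivation:
Place E at the origin (east=0, north=0).
  D is 1 unit northeast of E: delta (east=+1, north=+1); D at (east=1, north=1).
  C is 7 units northeast of D: delta (east=+7, north=+7); C at (east=8, north=8).
  B is 8 units southeast of C: delta (east=+8, north=-8); B at (east=16, north=0).
  A is 7 units south of B: delta (east=+0, north=-7); A at (east=16, north=-7).
Therefore A relative to E: (east=16, north=-7).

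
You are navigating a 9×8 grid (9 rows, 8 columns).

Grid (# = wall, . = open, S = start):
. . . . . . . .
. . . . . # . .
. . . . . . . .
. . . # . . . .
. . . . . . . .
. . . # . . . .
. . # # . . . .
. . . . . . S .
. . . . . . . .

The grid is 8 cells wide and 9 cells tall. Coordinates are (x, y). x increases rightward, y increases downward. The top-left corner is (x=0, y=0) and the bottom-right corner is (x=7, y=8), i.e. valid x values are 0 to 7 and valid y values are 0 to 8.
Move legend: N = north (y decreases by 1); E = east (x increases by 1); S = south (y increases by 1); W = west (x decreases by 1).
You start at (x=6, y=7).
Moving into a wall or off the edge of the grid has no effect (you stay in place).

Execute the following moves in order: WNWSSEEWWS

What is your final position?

Start: (x=6, y=7)
  W (west): (x=6, y=7) -> (x=5, y=7)
  N (north): (x=5, y=7) -> (x=5, y=6)
  W (west): (x=5, y=6) -> (x=4, y=6)
  S (south): (x=4, y=6) -> (x=4, y=7)
  S (south): (x=4, y=7) -> (x=4, y=8)
  E (east): (x=4, y=8) -> (x=5, y=8)
  E (east): (x=5, y=8) -> (x=6, y=8)
  W (west): (x=6, y=8) -> (x=5, y=8)
  W (west): (x=5, y=8) -> (x=4, y=8)
  S (south): blocked, stay at (x=4, y=8)
Final: (x=4, y=8)

Answer: Final position: (x=4, y=8)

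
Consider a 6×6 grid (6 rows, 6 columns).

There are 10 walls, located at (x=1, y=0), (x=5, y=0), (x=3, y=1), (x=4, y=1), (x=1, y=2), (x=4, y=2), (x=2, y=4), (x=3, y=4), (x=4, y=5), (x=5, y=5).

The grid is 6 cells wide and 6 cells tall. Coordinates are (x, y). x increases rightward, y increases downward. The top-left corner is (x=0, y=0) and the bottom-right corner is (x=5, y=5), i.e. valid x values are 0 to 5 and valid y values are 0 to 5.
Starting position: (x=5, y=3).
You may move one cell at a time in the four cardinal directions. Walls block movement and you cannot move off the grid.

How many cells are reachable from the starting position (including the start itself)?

Answer: Reachable cells: 26

Derivation:
BFS flood-fill from (x=5, y=3):
  Distance 0: (x=5, y=3)
  Distance 1: (x=5, y=2), (x=4, y=3), (x=5, y=4)
  Distance 2: (x=5, y=1), (x=3, y=3), (x=4, y=4)
  Distance 3: (x=3, y=2), (x=2, y=3)
  Distance 4: (x=2, y=2), (x=1, y=3)
  Distance 5: (x=2, y=1), (x=0, y=3), (x=1, y=4)
  Distance 6: (x=2, y=0), (x=1, y=1), (x=0, y=2), (x=0, y=4), (x=1, y=5)
  Distance 7: (x=3, y=0), (x=0, y=1), (x=0, y=5), (x=2, y=5)
  Distance 8: (x=0, y=0), (x=4, y=0), (x=3, y=5)
Total reachable: 26 (grid has 26 open cells total)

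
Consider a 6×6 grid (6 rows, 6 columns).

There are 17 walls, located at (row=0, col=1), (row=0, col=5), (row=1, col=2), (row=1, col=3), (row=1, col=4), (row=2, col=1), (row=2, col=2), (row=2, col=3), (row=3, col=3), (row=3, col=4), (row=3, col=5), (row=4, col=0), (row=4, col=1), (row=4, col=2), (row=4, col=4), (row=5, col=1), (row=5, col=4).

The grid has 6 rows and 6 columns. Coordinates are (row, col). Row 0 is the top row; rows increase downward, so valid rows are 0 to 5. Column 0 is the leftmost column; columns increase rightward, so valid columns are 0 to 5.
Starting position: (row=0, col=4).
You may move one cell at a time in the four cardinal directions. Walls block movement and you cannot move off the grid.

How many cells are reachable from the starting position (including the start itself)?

Answer: Reachable cells: 3

Derivation:
BFS flood-fill from (row=0, col=4):
  Distance 0: (row=0, col=4)
  Distance 1: (row=0, col=3)
  Distance 2: (row=0, col=2)
Total reachable: 3 (grid has 19 open cells total)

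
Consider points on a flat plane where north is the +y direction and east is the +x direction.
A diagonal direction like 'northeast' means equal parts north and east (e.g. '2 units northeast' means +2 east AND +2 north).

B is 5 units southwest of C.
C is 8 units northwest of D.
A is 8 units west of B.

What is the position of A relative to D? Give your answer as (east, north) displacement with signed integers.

Answer: A is at (east=-21, north=3) relative to D.

Derivation:
Place D at the origin (east=0, north=0).
  C is 8 units northwest of D: delta (east=-8, north=+8); C at (east=-8, north=8).
  B is 5 units southwest of C: delta (east=-5, north=-5); B at (east=-13, north=3).
  A is 8 units west of B: delta (east=-8, north=+0); A at (east=-21, north=3).
Therefore A relative to D: (east=-21, north=3).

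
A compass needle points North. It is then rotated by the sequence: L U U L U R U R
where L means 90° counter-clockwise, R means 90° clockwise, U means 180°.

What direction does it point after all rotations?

Answer: Final heading: North

Derivation:
Start: North
  L (left (90° counter-clockwise)) -> West
  U (U-turn (180°)) -> East
  U (U-turn (180°)) -> West
  L (left (90° counter-clockwise)) -> South
  U (U-turn (180°)) -> North
  R (right (90° clockwise)) -> East
  U (U-turn (180°)) -> West
  R (right (90° clockwise)) -> North
Final: North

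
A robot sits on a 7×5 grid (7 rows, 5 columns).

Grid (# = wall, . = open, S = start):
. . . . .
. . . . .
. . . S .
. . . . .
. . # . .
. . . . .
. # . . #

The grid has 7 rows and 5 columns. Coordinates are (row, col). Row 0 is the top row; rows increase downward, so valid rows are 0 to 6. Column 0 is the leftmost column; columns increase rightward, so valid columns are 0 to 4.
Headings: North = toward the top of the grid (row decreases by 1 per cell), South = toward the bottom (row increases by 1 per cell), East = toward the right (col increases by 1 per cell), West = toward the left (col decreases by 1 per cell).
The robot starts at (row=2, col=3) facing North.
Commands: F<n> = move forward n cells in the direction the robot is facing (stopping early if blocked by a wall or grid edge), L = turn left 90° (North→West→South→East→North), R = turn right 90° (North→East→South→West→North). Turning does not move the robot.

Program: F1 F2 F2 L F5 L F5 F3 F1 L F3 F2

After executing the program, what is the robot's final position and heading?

Answer: Final position: (row=6, col=0), facing East

Derivation:
Start: (row=2, col=3), facing North
  F1: move forward 1, now at (row=1, col=3)
  F2: move forward 1/2 (blocked), now at (row=0, col=3)
  F2: move forward 0/2 (blocked), now at (row=0, col=3)
  L: turn left, now facing West
  F5: move forward 3/5 (blocked), now at (row=0, col=0)
  L: turn left, now facing South
  F5: move forward 5, now at (row=5, col=0)
  F3: move forward 1/3 (blocked), now at (row=6, col=0)
  F1: move forward 0/1 (blocked), now at (row=6, col=0)
  L: turn left, now facing East
  F3: move forward 0/3 (blocked), now at (row=6, col=0)
  F2: move forward 0/2 (blocked), now at (row=6, col=0)
Final: (row=6, col=0), facing East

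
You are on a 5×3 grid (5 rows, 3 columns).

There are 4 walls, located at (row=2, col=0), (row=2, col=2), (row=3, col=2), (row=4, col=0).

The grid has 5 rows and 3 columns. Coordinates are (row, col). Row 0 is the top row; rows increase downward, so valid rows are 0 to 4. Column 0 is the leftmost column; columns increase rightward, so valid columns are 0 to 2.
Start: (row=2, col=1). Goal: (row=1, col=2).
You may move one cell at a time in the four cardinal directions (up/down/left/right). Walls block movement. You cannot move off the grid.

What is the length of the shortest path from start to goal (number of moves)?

BFS from (row=2, col=1) until reaching (row=1, col=2):
  Distance 0: (row=2, col=1)
  Distance 1: (row=1, col=1), (row=3, col=1)
  Distance 2: (row=0, col=1), (row=1, col=0), (row=1, col=2), (row=3, col=0), (row=4, col=1)  <- goal reached here
One shortest path (2 moves): (row=2, col=1) -> (row=1, col=1) -> (row=1, col=2)

Answer: Shortest path length: 2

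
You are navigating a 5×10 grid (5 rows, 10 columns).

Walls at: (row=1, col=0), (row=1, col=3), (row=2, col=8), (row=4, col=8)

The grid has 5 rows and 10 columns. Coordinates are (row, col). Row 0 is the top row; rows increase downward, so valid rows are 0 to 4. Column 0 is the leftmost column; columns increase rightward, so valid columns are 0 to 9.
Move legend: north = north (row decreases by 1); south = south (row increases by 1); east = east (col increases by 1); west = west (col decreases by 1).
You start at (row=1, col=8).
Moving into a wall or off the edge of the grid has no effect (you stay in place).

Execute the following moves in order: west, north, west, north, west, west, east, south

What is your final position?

Start: (row=1, col=8)
  west (west): (row=1, col=8) -> (row=1, col=7)
  north (north): (row=1, col=7) -> (row=0, col=7)
  west (west): (row=0, col=7) -> (row=0, col=6)
  north (north): blocked, stay at (row=0, col=6)
  west (west): (row=0, col=6) -> (row=0, col=5)
  west (west): (row=0, col=5) -> (row=0, col=4)
  east (east): (row=0, col=4) -> (row=0, col=5)
  south (south): (row=0, col=5) -> (row=1, col=5)
Final: (row=1, col=5)

Answer: Final position: (row=1, col=5)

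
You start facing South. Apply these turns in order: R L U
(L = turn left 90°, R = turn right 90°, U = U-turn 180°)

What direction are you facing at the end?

Answer: Final heading: North

Derivation:
Start: South
  R (right (90° clockwise)) -> West
  L (left (90° counter-clockwise)) -> South
  U (U-turn (180°)) -> North
Final: North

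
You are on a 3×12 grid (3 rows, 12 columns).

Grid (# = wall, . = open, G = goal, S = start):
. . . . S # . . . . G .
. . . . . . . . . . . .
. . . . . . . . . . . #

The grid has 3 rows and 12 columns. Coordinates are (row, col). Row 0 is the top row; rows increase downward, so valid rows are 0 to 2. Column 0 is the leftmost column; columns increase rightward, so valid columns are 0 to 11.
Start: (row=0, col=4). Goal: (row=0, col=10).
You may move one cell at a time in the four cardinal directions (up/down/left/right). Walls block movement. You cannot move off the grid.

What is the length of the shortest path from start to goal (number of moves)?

BFS from (row=0, col=4) until reaching (row=0, col=10):
  Distance 0: (row=0, col=4)
  Distance 1: (row=0, col=3), (row=1, col=4)
  Distance 2: (row=0, col=2), (row=1, col=3), (row=1, col=5), (row=2, col=4)
  Distance 3: (row=0, col=1), (row=1, col=2), (row=1, col=6), (row=2, col=3), (row=2, col=5)
  Distance 4: (row=0, col=0), (row=0, col=6), (row=1, col=1), (row=1, col=7), (row=2, col=2), (row=2, col=6)
  Distance 5: (row=0, col=7), (row=1, col=0), (row=1, col=8), (row=2, col=1), (row=2, col=7)
  Distance 6: (row=0, col=8), (row=1, col=9), (row=2, col=0), (row=2, col=8)
  Distance 7: (row=0, col=9), (row=1, col=10), (row=2, col=9)
  Distance 8: (row=0, col=10), (row=1, col=11), (row=2, col=10)  <- goal reached here
One shortest path (8 moves): (row=0, col=4) -> (row=1, col=4) -> (row=1, col=5) -> (row=1, col=6) -> (row=1, col=7) -> (row=1, col=8) -> (row=1, col=9) -> (row=1, col=10) -> (row=0, col=10)

Answer: Shortest path length: 8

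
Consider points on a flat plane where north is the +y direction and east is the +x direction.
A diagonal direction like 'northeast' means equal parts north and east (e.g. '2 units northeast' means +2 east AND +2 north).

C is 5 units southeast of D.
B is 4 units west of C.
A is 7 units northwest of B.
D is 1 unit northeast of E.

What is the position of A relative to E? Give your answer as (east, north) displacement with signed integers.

Place E at the origin (east=0, north=0).
  D is 1 unit northeast of E: delta (east=+1, north=+1); D at (east=1, north=1).
  C is 5 units southeast of D: delta (east=+5, north=-5); C at (east=6, north=-4).
  B is 4 units west of C: delta (east=-4, north=+0); B at (east=2, north=-4).
  A is 7 units northwest of B: delta (east=-7, north=+7); A at (east=-5, north=3).
Therefore A relative to E: (east=-5, north=3).

Answer: A is at (east=-5, north=3) relative to E.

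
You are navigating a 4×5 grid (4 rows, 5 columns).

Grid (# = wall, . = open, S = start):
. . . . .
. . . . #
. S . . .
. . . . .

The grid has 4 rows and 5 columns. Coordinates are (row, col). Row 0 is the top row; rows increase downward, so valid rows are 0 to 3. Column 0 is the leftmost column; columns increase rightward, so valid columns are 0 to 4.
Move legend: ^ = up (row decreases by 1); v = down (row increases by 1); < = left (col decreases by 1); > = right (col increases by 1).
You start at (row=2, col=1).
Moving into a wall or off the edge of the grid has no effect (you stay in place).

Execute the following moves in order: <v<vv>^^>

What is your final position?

Answer: Final position: (row=1, col=2)

Derivation:
Start: (row=2, col=1)
  < (left): (row=2, col=1) -> (row=2, col=0)
  v (down): (row=2, col=0) -> (row=3, col=0)
  < (left): blocked, stay at (row=3, col=0)
  v (down): blocked, stay at (row=3, col=0)
  v (down): blocked, stay at (row=3, col=0)
  > (right): (row=3, col=0) -> (row=3, col=1)
  ^ (up): (row=3, col=1) -> (row=2, col=1)
  ^ (up): (row=2, col=1) -> (row=1, col=1)
  > (right): (row=1, col=1) -> (row=1, col=2)
Final: (row=1, col=2)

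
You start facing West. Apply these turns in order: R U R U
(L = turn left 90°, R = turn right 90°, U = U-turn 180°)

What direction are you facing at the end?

Start: West
  R (right (90° clockwise)) -> North
  U (U-turn (180°)) -> South
  R (right (90° clockwise)) -> West
  U (U-turn (180°)) -> East
Final: East

Answer: Final heading: East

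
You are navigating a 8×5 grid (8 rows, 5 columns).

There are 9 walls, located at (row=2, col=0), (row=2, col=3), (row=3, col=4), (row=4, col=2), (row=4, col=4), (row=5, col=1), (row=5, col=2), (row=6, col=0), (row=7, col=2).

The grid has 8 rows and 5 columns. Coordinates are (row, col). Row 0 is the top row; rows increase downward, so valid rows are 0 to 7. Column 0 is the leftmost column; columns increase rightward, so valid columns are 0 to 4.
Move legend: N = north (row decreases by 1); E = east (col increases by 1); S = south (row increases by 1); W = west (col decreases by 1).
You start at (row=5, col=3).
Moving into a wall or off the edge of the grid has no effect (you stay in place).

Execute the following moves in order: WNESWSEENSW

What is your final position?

Start: (row=5, col=3)
  W (west): blocked, stay at (row=5, col=3)
  N (north): (row=5, col=3) -> (row=4, col=3)
  E (east): blocked, stay at (row=4, col=3)
  S (south): (row=4, col=3) -> (row=5, col=3)
  W (west): blocked, stay at (row=5, col=3)
  S (south): (row=5, col=3) -> (row=6, col=3)
  E (east): (row=6, col=3) -> (row=6, col=4)
  E (east): blocked, stay at (row=6, col=4)
  N (north): (row=6, col=4) -> (row=5, col=4)
  S (south): (row=5, col=4) -> (row=6, col=4)
  W (west): (row=6, col=4) -> (row=6, col=3)
Final: (row=6, col=3)

Answer: Final position: (row=6, col=3)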